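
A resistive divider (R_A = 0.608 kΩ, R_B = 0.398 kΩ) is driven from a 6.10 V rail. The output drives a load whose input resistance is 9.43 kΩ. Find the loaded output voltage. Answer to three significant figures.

The load sits in parallel with R_B: R_B‖R_L = (398 × 9430) / (398 + 9430) = 381.9 Ω.
V_out = 6.10 × 381.9 / (608 + 381.9) = 6.10 × 381.9/989.9 = 2.35 V.
(Unloaded it would have been 2.41 V.)

V_out ≈ 2.35 V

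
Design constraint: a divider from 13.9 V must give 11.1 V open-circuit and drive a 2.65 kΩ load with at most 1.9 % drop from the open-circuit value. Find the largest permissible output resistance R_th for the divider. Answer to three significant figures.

R_th ≤ 51.3 Ω

Loading drop = R_th/(R_th + R_L) ≤ 0.0190, so R_th ≤ R_L · ε/(1−ε) = 2.65 kΩ × 0.0190/0.9810 = 51.3 Ω.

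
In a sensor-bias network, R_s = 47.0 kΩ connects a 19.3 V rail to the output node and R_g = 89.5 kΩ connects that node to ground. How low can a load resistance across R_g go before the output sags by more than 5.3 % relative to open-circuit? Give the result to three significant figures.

Output resistance R_th = R_s‖R_g = (47.0 × 89.5)/136.5 = 30.82 kΩ.
The fractional drop is R_th/(R_th + R_L); requiring this ≤ 0.0530 gives R_L ≥ R_th(1/0.0530 − 1) = 30.82 × 17.87 = 551 kΩ.

R_L(min) ≈ 551 kΩ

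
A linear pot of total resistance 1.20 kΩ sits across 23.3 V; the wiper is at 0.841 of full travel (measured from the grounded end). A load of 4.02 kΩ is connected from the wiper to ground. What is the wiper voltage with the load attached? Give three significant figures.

V ≈ 18.8 V

The wiper splits the pot into (1−α)R = 190.8 Ω above and αR = 1009 Ω below.
Lower section ‖ load = 806.7 Ω.
V_wiper = 23.3 × 806.7/(190.8 + 806.7) = 18.8 V.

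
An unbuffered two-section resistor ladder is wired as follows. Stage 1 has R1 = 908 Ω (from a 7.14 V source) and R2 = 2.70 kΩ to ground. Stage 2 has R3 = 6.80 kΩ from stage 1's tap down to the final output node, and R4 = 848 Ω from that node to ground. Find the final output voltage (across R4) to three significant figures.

Stage 2 presents R3+R4 = 7648 Ω as a load on stage 1's tap.
Stage 1's lower leg becomes R2‖(R3+R4) = 1996 Ω, so V_mid = 7.14 × 1996/2904 = 4.907 V.
Stage 2 is itself unloaded: V_out = V_mid × R4/(R3+R4) = 4.907 × 848/7648 = 0.544 V.

V_out ≈ 0.544 V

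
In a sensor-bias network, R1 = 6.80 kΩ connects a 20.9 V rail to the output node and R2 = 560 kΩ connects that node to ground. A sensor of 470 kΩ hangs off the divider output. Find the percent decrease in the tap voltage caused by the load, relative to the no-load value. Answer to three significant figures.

The divider's output (Thévenin) resistance is R1‖R2 = 6.718 kΩ.
Fractional drop under load = R_th/(R_th + R_L) = 6.718 / (6.718 + 470) = 0.01409.
So the output falls by 1.41 %.

1.41 %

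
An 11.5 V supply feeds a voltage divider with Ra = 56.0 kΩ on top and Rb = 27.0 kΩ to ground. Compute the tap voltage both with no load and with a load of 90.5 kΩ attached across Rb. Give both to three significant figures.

Open-circuit: V = 11.5 × 27.0/(56.0 + 27.0) = 3.74 V.
With the load, Rb becomes Rb‖R_L = 20.80 kΩ, so V = 11.5 × 20.80/76.80 = 3.11 V.

Unloaded: 3.74 V; loaded: 3.11 V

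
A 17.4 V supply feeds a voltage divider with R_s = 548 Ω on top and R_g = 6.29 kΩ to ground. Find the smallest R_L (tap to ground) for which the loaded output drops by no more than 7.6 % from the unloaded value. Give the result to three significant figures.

Output resistance R_th = R_s‖R_g = (548 × 6290)/6838 = 504.1 Ω.
The fractional drop is R_th/(R_th + R_L); requiring this ≤ 0.0760 gives R_L ≥ R_th(1/0.0760 − 1) = 504.1 × 12.16 = 6.13 kΩ.

R_L(min) ≈ 6.13 kΩ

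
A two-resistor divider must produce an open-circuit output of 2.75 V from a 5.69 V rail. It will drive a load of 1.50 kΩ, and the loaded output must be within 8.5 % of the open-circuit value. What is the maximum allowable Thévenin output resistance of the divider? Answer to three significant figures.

R_th ≤ 139 Ω

Loading drop = R_th/(R_th + R_L) ≤ 0.0850, so R_th ≤ R_L · ε/(1−ε) = 1.50 kΩ × 0.0850/0.9150 = 139 Ω.
(Any R1, R2 with R2/(R1+R2) = 0.483 and R1‖R2 ≤ 139 Ω will meet the spec.)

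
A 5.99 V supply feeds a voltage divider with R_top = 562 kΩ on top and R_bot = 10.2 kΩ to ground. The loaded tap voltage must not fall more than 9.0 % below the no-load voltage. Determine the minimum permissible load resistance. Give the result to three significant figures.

Output resistance R_th = R_top‖R_bot = (562 × 10.2)/572.2 = 10.02 kΩ.
The fractional drop is R_th/(R_th + R_L); requiring this ≤ 0.0900 gives R_L ≥ R_th(1/0.0900 − 1) = 10.02 × 10.11 = 101 kΩ.

R_L(min) ≈ 101 kΩ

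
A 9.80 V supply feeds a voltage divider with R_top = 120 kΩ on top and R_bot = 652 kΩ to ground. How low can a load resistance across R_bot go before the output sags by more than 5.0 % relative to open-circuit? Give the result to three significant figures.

R_L(min) ≈ 1.93 MΩ

Output resistance R_th = R_top‖R_bot = (120 × 652)/772.0 = 101.3 kΩ.
The fractional drop is R_th/(R_th + R_L); requiring this ≤ 0.0500 gives R_L ≥ R_th(1/0.0500 − 1) = 101.3 × 19.00 = 1.93 MΩ.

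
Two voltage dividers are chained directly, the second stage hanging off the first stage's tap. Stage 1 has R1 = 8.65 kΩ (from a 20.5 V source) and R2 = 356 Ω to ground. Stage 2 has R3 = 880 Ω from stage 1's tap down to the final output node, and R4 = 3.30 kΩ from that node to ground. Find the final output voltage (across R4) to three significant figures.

V_out ≈ 0.591 V

Stage 2 presents R3+R4 = 4180 Ω as a load on stage 1's tap.
Stage 1's lower leg becomes R2‖(R3+R4) = 328.1 Ω, so V_mid = 20.5 × 328.1/8978 = 0.7491 V.
Stage 2 is itself unloaded: V_out = V_mid × R4/(R3+R4) = 0.7491 × 3300/4180 = 0.591 V.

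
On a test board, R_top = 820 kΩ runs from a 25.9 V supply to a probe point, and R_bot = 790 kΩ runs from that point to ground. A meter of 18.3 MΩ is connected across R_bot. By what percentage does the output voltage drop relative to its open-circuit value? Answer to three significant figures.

The divider's output (Thévenin) resistance is R_top‖R_bot = 402.4 kΩ.
Fractional drop under load = R_th/(R_th + R_L) = 402.4 / (402.4 + 18300) = 0.02151.
So the output falls by 2.15 %.

2.15 %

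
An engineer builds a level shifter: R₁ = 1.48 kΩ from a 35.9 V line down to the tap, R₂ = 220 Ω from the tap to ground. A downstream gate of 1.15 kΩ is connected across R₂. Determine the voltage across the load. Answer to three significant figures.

The load sits in parallel with R₂: R₂‖R_L = (220 × 1150) / (220 + 1150) = 184.7 Ω.
V_out = 35.9 × 184.7 / (1480 + 184.7) = 35.9 × 184.7/1665 = 3.98 V.

V_out ≈ 3.98 V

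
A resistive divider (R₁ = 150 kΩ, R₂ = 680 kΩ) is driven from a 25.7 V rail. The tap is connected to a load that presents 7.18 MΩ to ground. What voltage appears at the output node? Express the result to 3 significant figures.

The load sits in parallel with R₂: R₂‖R_L = (680 × 7180) / (680 + 7180) = 621.2 kΩ.
V_out = 25.7 × 621.2 / (150 + 621.2) = 25.7 × 621.2/771.2 = 20.7 V.

V_out ≈ 20.7 V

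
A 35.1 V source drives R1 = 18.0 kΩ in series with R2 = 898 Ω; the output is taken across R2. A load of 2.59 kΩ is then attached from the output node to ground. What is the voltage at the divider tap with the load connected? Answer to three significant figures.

V_out ≈ 1.25 V

The load sits in parallel with R2: R2‖R_L = (898 × 2590) / (898 + 2590) = 666.8 Ω.
V_out = 35.1 × 666.8 / (18000 + 666.8) = 35.1 × 666.8/18670 = 1.25 V.
(Unloaded it would have been 1.67 V.)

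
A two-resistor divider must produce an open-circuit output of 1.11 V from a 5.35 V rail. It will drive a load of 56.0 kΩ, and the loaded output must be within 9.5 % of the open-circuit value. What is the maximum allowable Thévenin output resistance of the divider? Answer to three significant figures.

R_th ≤ 5.88 kΩ

Loading drop = R_th/(R_th + R_L) ≤ 0.0950, so R_th ≤ R_L · ε/(1−ε) = 56.0 kΩ × 0.0950/0.9050 = 5.88 kΩ.
(Any R1, R2 with R2/(R1+R2) = 0.207 and R1‖R2 ≤ 5.88 kΩ will meet the spec.)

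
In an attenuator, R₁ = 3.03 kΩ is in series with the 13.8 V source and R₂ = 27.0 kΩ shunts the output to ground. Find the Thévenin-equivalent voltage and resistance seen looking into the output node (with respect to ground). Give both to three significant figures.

V_th is the open-circuit tap voltage: 13.8 × 27.0/(3.03 + 27.0) = 12.4 V.
With the supply zeroed, R₁ and R₂ appear in parallel from the tap: R_th = R₁‖R₂ = (3.03 × 27.0)/30.03 = 2.72 kΩ.

V_th = 12.4 V, R_th = 2.72 kΩ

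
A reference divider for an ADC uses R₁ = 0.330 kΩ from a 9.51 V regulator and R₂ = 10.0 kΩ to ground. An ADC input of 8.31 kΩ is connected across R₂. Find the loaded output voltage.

V_out ≈ 8.87 V

The load sits in parallel with R₂: R₂‖R_L = (10000 × 8310) / (10000 + 8310) = 4539 Ω.
V_out = 9.51 × 4539 / (330 + 4539) = 9.51 × 4539/4869 = 8.87 V.
(Unloaded it would have been 9.21 V.)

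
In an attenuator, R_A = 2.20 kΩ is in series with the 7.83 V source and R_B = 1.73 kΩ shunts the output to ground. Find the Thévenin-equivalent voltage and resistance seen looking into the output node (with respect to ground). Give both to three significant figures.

V_th = 3.45 V, R_th = 968 Ω

V_th is the open-circuit tap voltage: 7.83 × 1.73/(2.20 + 1.73) = 3.45 V.
With the supply zeroed, R_A and R_B appear in parallel from the tap: R_th = R_A‖R_B = (2.20 × 1.73)/3.930 = 968 Ω.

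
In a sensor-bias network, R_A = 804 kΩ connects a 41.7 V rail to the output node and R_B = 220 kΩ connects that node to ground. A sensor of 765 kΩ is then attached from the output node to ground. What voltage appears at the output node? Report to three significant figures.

V_out ≈ 7.31 V

The load sits in parallel with R_B: R_B‖R_L = (220 × 765) / (220 + 765) = 170.9 kΩ.
V_out = 41.7 × 170.9 / (804 + 170.9) = 41.7 × 170.9/974.9 = 7.31 V.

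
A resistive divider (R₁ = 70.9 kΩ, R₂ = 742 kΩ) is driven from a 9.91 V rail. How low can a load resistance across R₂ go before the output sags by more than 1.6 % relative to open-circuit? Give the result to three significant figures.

R_L(min) ≈ 3.98 MΩ

Output resistance R_th = R₁‖R₂ = (70.9 × 742)/812.9 = 64.72 kΩ.
The fractional drop is R_th/(R_th + R_L); requiring this ≤ 0.0160 gives R_L ≥ R_th(1/0.0160 − 1) = 64.72 × 61.50 = 3.98 MΩ.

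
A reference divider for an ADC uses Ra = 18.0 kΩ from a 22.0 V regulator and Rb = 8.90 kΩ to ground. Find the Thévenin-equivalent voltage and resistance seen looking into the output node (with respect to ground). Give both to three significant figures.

V_th = 7.28 V, R_th = 5.96 kΩ

V_th is the open-circuit tap voltage: 22.0 × 8.90/(18.0 + 8.90) = 7.28 V.
With the supply zeroed, Ra and Rb appear in parallel from the tap: R_th = Ra‖Rb = (18.0 × 8.90)/26.90 = 5.96 kΩ.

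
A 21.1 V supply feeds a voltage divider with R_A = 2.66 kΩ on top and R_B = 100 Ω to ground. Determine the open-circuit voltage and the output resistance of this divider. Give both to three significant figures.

V_th is the open-circuit tap voltage: 21.1 × 100/(2660 + 100) = 0.764 V.
With the supply zeroed, R_A and R_B appear in parallel from the tap: R_th = R_A‖R_B = (2660 × 100)/2760 = 96.4 Ω.

V_th = 0.764 V, R_th = 96.4 Ω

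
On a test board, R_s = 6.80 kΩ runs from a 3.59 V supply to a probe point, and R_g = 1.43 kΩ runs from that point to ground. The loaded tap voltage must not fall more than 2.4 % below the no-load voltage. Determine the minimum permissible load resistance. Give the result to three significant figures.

R_L(min) ≈ 48.0 kΩ

Output resistance R_th = R_s‖R_g = (6.80 × 1.43)/8.230 = 1.182 kΩ.
The fractional drop is R_th/(R_th + R_L); requiring this ≤ 0.0240 gives R_L ≥ R_th(1/0.0240 − 1) = 1.182 × 40.67 = 48.0 kΩ.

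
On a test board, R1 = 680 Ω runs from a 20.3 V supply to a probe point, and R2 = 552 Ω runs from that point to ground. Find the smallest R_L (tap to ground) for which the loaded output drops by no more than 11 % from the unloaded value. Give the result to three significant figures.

R_L(min) ≈ 2.47 kΩ

Output resistance R_th = R1‖R2 = (680 × 552)/1232 = 304.7 Ω.
The fractional drop is R_th/(R_th + R_L); requiring this ≤ 0.110 gives R_L ≥ R_th(1/0.110 − 1) = 304.7 × 8.091 = 2.47 kΩ.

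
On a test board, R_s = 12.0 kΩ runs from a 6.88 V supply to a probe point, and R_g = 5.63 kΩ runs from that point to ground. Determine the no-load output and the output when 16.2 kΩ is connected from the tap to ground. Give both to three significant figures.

Open-circuit: V = 6.88 × 5.63/(12.0 + 5.63) = 2.20 V.
With the load, R_g becomes R_g‖R_L = 4.178 kΩ, so V = 6.88 × 4.178/16.18 = 1.78 V.

Unloaded: 2.20 V; loaded: 1.78 V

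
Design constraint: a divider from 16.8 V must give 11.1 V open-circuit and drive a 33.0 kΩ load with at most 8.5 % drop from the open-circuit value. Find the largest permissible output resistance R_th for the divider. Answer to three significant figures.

R_th ≤ 3.07 kΩ

Loading drop = R_th/(R_th + R_L) ≤ 0.0850, so R_th ≤ R_L · ε/(1−ε) = 33.0 kΩ × 0.0850/0.9150 = 3.07 kΩ.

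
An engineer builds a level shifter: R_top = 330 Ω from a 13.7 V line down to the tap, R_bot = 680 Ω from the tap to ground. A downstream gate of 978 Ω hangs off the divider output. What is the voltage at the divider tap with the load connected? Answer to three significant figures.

The load sits in parallel with R_bot: R_bot‖R_L = (680 × 978) / (680 + 978) = 401.1 Ω.
V_out = 13.7 × 401.1 / (330 + 401.1) = 13.7 × 401.1/731.1 = 7.52 V.

V_out ≈ 7.52 V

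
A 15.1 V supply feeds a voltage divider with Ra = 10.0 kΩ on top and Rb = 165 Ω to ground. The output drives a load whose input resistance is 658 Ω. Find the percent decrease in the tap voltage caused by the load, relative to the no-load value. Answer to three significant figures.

19.8 %

The divider's output (Thévenin) resistance is Ra‖Rb = 162.3 Ω.
Fractional drop under load = R_th/(R_th + R_L) = 162.3 / (162.3 + 658) = 0.1979.
So the output falls by 19.8 %.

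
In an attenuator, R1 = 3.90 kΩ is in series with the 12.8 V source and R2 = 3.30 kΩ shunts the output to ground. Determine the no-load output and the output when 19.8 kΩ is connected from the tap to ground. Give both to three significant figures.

Open-circuit: V = 12.8 × 3.30/(3.90 + 3.30) = 5.87 V.
With the load, R2 becomes R2‖R_L = 2.829 kΩ, so V = 12.8 × 2.829/6.729 = 5.38 V.

Unloaded: 5.87 V; loaded: 5.38 V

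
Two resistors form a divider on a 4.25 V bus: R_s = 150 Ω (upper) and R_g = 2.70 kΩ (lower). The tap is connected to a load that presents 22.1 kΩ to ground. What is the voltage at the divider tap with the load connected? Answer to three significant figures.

The load sits in parallel with R_g: R_g‖R_L = (2700 × 22100) / (2700 + 22100) = 2406 Ω.
V_out = 4.25 × 2406 / (150 + 2406) = 4.25 × 2406/2556 = 4.00 V.

V_out ≈ 4.00 V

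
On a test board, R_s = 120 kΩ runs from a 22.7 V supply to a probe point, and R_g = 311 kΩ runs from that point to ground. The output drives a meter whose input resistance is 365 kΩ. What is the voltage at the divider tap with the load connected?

V_out ≈ 13.2 V

The load sits in parallel with R_g: R_g‖R_L = (311 × 365) / (311 + 365) = 167.9 kΩ.
V_out = 22.7 × 167.9 / (120 + 167.9) = 22.7 × 167.9/287.9 = 13.2 V.
(Unloaded it would have been 16.4 V.)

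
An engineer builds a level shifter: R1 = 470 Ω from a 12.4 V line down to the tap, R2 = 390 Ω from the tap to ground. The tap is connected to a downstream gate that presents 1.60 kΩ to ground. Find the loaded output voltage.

V_out ≈ 4.96 V

The load sits in parallel with R2: R2‖R_L = (390 × 1600) / (390 + 1600) = 313.6 Ω.
V_out = 12.4 × 313.6 / (470 + 313.6) = 12.4 × 313.6/783.6 = 4.96 V.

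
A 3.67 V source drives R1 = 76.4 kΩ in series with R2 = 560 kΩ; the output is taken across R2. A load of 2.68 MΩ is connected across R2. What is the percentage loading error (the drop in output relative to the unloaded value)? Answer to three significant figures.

2.45 %

The divider's output (Thévenin) resistance is R1‖R2 = 67.23 kΩ.
Fractional drop under load = R_th/(R_th + R_L) = 67.23 / (67.23 + 2680) = 0.02447.
So the output falls by 2.45 %.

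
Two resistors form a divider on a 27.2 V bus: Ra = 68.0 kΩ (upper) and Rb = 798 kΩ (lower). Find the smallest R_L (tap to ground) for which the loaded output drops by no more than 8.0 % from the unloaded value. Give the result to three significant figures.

R_L(min) ≈ 721 kΩ

Output resistance R_th = Ra‖Rb = (68.0 × 798)/866.0 = 62.66 kΩ.
The fractional drop is R_th/(R_th + R_L); requiring this ≤ 0.0800 gives R_L ≥ R_th(1/0.0800 − 1) = 62.66 × 11.50 = 721 kΩ.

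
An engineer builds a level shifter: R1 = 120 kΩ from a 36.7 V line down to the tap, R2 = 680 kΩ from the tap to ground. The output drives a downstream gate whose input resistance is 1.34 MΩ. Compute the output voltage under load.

The load sits in parallel with R2: R2‖R_L = (680 × 1340) / (680 + 1340) = 451.1 kΩ.
V_out = 36.7 × 451.1 / (120 + 451.1) = 36.7 × 451.1/571.1 = 29.0 V.
(Unloaded it would have been 31.2 V.)

V_out ≈ 29.0 V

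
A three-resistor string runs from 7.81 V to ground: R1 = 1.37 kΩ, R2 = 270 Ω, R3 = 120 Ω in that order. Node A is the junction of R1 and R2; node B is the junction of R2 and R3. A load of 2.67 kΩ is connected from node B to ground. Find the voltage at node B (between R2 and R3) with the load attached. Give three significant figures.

V ≈ 0.511 V

At node B, R3 is in parallel with the load: R3‖R_L = 114.8 Ω.
Below node A the resistance is R2 + (R3‖R_L) = 384.8 Ω, so V_A = 7.81 × 384.8/1755 = 1.713 V.
Then V_B = V_A × (R3‖R_L)/(R2 + R3‖R_L) = 1.713 × 114.8/384.8 = 0.511 V.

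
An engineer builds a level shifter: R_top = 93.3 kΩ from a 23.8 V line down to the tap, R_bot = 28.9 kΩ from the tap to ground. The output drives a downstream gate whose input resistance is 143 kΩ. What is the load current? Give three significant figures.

R_bot‖R_L = 24.04 kΩ; V_out = 23.8 × 24.04/117.3 = 4.876 V.
I_L = V_out / R_L = 4.876 / 143 kΩ = 0.0341 mA.

I_L ≈ 0.0341 mA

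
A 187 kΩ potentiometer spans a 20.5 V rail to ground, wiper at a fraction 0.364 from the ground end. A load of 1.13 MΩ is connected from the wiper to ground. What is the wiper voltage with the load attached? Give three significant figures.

The wiper splits the pot into (1−α)R = 118.9 kΩ above and αR = 68.07 kΩ below.
Lower section ‖ load = 64.20 kΩ.
V_wiper = 20.5 × 64.20/(118.9 + 64.20) = 7.19 V.

V ≈ 7.19 V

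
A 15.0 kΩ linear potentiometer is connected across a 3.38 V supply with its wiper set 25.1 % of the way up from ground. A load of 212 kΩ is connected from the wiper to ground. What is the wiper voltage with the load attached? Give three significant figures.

V ≈ 0.837 V

The wiper splits the pot into (1−α)R = 11.23 kΩ above and αR = 3.765 kΩ below.
Lower section ‖ load = 3.699 kΩ.
V_wiper = 3.38 × 3.699/(11.23 + 3.699) = 0.837 V.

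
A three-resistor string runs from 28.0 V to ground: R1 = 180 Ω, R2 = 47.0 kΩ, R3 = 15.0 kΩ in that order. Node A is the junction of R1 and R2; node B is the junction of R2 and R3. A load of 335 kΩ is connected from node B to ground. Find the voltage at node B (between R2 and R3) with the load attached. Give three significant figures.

At node B, R3 is in parallel with the load: R3‖R_L = 14360 Ω.
Below node A the resistance is R2 + (R3‖R_L) = 61360 Ω, so V_A = 28.0 × 61360/61540 = 27.92 V.
Then V_B = V_A × (R3‖R_L)/(R2 + R3‖R_L) = 27.92 × 14360/61360 = 6.53 V.

V ≈ 6.53 V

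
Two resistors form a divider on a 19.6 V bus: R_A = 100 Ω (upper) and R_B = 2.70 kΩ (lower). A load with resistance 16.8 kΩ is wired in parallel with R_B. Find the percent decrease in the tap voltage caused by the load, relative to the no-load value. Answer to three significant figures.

The divider's output (Thévenin) resistance is R_A‖R_B = 96.43 Ω.
Fractional drop under load = R_th/(R_th + R_L) = 96.43 / (96.43 + 16800) = 0.005707.
So the output falls by 0.571 %.

0.571 %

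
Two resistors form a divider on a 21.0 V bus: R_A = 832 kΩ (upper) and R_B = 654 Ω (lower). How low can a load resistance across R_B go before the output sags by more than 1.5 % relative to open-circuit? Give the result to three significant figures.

Output resistance R_th = R_A‖R_B = (832000 × 654)/832700 = 653.5 Ω.
The fractional drop is R_th/(R_th + R_L); requiring this ≤ 0.0150 gives R_L ≥ R_th(1/0.0150 − 1) = 653.5 × 65.67 = 42.9 kΩ.

R_L(min) ≈ 42.9 kΩ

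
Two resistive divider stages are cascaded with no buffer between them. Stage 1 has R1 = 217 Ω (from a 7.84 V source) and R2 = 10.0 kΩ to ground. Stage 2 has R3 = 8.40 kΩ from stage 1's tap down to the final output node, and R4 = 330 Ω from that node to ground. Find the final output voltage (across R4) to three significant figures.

Stage 2 presents R3+R4 = 8730 Ω as a load on stage 1's tap.
Stage 1's lower leg becomes R2‖(R3+R4) = 4661 Ω, so V_mid = 7.84 × 4661/4878 = 7.491 V.
Stage 2 is itself unloaded: V_out = V_mid × R4/(R3+R4) = 7.491 × 330/8730 = 0.283 V.

V_out ≈ 0.283 V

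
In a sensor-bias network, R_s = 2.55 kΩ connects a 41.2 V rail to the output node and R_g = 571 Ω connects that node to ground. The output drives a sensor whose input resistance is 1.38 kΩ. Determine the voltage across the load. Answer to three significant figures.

The load sits in parallel with R_g: R_g‖R_L = (571 × 1380) / (571 + 1380) = 403.9 Ω.
V_out = 41.2 × 403.9 / (2550 + 403.9) = 41.2 × 403.9/2954 = 5.63 V.
(Unloaded it would have been 7.54 V.)

V_out ≈ 5.63 V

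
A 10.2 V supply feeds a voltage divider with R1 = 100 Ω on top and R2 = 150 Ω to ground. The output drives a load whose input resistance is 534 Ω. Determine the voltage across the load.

The load sits in parallel with R2: R2‖R_L = (150 × 534) / (150 + 534) = 117.1 Ω.
V_out = 10.2 × 117.1 / (100 + 117.1) = 10.2 × 117.1/217.1 = 5.50 V.

V_out ≈ 5.50 V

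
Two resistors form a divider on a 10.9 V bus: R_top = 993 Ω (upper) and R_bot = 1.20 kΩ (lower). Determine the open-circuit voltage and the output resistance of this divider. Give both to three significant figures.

V_th is the open-circuit tap voltage: 10.9 × 1200/(993 + 1200) = 5.96 V.
With the supply zeroed, R_top and R_bot appear in parallel from the tap: R_th = R_top‖R_bot = (993 × 1200)/2193 = 543 Ω.

V_th = 5.96 V, R_th = 543 Ω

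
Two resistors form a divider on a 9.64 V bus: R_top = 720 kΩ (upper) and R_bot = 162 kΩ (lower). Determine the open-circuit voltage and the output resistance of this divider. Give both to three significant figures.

V_th is the open-circuit tap voltage: 9.64 × 162/(720 + 162) = 1.77 V.
With the supply zeroed, R_top and R_bot appear in parallel from the tap: R_th = R_top‖R_bot = (720 × 162)/882.0 = 132 kΩ.

V_th = 1.77 V, R_th = 132 kΩ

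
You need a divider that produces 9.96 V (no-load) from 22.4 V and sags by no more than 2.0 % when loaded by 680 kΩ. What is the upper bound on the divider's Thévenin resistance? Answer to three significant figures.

R_th ≤ 13.9 kΩ

Loading drop = R_th/(R_th + R_L) ≤ 0.0200, so R_th ≤ R_L · ε/(1−ε) = 680 kΩ × 0.0200/0.9800 = 13.9 kΩ.
(Any R1, R2 with R2/(R1+R2) = 0.445 and R1‖R2 ≤ 13.9 kΩ will meet the spec.)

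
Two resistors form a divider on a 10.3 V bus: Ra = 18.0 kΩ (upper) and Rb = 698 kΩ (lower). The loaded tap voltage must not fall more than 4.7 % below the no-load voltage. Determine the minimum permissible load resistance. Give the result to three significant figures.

Output resistance R_th = Ra‖Rb = (18.0 × 698)/716.0 = 17.55 kΩ.
The fractional drop is R_th/(R_th + R_L); requiring this ≤ 0.0470 gives R_L ≥ R_th(1/0.0470 − 1) = 17.55 × 20.28 = 356 kΩ.

R_L(min) ≈ 356 kΩ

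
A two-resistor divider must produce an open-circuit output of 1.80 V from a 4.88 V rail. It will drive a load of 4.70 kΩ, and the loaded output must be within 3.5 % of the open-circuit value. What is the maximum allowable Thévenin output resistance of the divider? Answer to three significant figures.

Loading drop = R_th/(R_th + R_L) ≤ 0.0350, so R_th ≤ R_L · ε/(1−ε) = 4.70 kΩ × 0.0350/0.9650 = 170 Ω.

R_th ≤ 170 Ω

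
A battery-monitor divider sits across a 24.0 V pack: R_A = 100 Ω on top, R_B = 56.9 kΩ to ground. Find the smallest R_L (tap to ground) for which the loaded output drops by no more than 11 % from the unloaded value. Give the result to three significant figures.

R_L(min) ≈ 808 Ω

Output resistance R_th = R_A‖R_B = (100 × 56900)/57000 = 99.82 Ω.
The fractional drop is R_th/(R_th + R_L); requiring this ≤ 0.110 gives R_L ≥ R_th(1/0.110 − 1) = 99.82 × 8.091 = 808 Ω.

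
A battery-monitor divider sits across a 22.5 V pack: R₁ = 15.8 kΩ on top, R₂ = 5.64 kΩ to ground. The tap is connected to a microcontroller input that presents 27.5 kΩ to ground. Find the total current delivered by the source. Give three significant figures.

R₂‖R_L = 4.680 kΩ, so the source sees R₁ + R₂‖R_L = 20.48 kΩ.
I = 22.5 V / 20.48 kΩ = 1.10 mA.

I ≈ 1.10 mA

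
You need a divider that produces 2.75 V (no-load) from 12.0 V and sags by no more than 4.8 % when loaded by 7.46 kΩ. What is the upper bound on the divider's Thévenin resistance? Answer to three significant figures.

R_th ≤ 376 Ω

Loading drop = R_th/(R_th + R_L) ≤ 0.0480, so R_th ≤ R_L · ε/(1−ε) = 7.46 kΩ × 0.0480/0.9520 = 376 Ω.
(Any R1, R2 with R2/(R1+R2) = 0.229 and R1‖R2 ≤ 376 Ω will meet the spec.)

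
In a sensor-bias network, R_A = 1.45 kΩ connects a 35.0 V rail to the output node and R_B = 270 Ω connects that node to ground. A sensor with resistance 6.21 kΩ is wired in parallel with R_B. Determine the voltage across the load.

The load sits in parallel with R_B: R_B‖R_L = (270 × 6210) / (270 + 6210) = 258.8 Ω.
V_out = 35.0 × 258.8 / (1450 + 258.8) = 35.0 × 258.8/1709 = 5.30 V.

V_out ≈ 5.30 V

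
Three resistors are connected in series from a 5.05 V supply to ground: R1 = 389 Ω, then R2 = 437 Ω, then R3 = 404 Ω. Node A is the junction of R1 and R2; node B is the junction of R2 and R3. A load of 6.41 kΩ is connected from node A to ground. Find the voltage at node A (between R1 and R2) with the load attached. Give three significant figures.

V ≈ 3.32 V

Below node A the series string R2+R3 = 841.0 Ω sits in parallel with the 6410 Ω load: 743.5 Ω.
V_A = 5.05 × 743.5/(389 + 743.5) = 3.32 V.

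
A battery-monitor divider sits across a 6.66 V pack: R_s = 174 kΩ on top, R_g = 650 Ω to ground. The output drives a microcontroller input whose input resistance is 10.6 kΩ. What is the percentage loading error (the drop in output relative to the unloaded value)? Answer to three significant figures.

5.76 %

The divider's output (Thévenin) resistance is R_s‖R_g = 647.6 Ω.
Fractional drop under load = R_th/(R_th + R_L) = 647.6 / (647.6 + 10600) = 0.05758.
So the output falls by 5.76 %.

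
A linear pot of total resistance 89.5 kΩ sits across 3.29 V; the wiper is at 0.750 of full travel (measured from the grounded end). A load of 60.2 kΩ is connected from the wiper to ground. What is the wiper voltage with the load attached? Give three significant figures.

The wiper splits the pot into (1−α)R = 22.38 kΩ above and αR = 67.12 kΩ below.
Lower section ‖ load = 31.74 kΩ.
V_wiper = 3.29 × 31.74/(22.38 + 31.74) = 1.93 V.

V ≈ 1.93 V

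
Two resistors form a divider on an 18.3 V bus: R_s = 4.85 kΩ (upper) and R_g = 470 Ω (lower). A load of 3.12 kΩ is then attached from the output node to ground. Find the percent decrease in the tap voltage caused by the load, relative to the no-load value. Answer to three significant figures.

12.1 %

The divider's output (Thévenin) resistance is R_s‖R_g = 428.5 Ω.
Fractional drop under load = R_th/(R_th + R_L) = 428.5 / (428.5 + 3120) = 0.1207.
So the output falls by 12.1 %.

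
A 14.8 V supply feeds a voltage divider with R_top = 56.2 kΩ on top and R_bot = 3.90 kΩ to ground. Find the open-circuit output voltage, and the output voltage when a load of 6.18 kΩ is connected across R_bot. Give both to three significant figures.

Open-circuit: V = 14.8 × 3.90/(56.2 + 3.90) = 0.960 V.
With the load, R_bot becomes R_bot‖R_L = 2.391 kΩ, so V = 14.8 × 2.391/58.59 = 0.604 V.

Unloaded: 0.960 V; loaded: 0.604 V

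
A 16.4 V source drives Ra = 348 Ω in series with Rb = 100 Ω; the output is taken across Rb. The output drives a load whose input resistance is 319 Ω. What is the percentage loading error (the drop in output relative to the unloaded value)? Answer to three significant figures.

The divider's output (Thévenin) resistance is Ra‖Rb = 77.68 Ω.
Fractional drop under load = R_th/(R_th + R_L) = 77.68 / (77.68 + 319) = 0.1958.
So the output falls by 19.6 %.

19.6 %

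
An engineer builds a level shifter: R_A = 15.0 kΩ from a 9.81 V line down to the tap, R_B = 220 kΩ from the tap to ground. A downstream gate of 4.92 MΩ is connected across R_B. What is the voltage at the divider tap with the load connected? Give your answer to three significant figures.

V_out ≈ 9.16 V

The load sits in parallel with R_B: R_B‖R_L = (220 × 4920) / (220 + 4920) = 210.6 kΩ.
V_out = 9.81 × 210.6 / (15.0 + 210.6) = 9.81 × 210.6/225.6 = 9.16 V.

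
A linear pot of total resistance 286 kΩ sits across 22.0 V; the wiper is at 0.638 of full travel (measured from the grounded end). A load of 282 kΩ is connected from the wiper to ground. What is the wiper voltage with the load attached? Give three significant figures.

V ≈ 11.4 V

The wiper splits the pot into (1−α)R = 103.5 kΩ above and αR = 182.5 kΩ below.
Lower section ‖ load = 110.8 kΩ.
V_wiper = 22.0 × 110.8/(103.5 + 110.8) = 11.4 V.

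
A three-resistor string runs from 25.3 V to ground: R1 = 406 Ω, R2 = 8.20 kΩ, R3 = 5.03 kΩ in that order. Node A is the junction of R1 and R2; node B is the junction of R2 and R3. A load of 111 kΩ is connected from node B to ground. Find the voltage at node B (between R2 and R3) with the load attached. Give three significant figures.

V ≈ 9.07 V

At node B, R3 is in parallel with the load: R3‖R_L = 4812 Ω.
Below node A the resistance is R2 + (R3‖R_L) = 13010 Ω, so V_A = 25.3 × 13010/13420 = 24.53 V.
Then V_B = V_A × (R3‖R_L)/(R2 + R3‖R_L) = 24.53 × 4812/13010 = 9.07 V.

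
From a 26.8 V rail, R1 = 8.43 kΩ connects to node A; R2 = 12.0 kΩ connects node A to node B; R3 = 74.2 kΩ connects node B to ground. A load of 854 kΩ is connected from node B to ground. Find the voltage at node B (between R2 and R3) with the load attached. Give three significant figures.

V ≈ 20.6 V

At node B, R3 is in parallel with the load: R3‖R_L = 68.27 kΩ.
Below node A the resistance is R2 + (R3‖R_L) = 80.27 kΩ, so V_A = 26.8 × 80.27/88.70 = 24.25 V.
Then V_B = V_A × (R3‖R_L)/(R2 + R3‖R_L) = 24.25 × 68.27/80.27 = 20.6 V.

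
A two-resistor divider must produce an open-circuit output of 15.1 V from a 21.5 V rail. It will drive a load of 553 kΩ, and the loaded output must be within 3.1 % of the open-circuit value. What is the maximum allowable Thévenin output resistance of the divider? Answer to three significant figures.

R_th ≤ 17.7 kΩ

Loading drop = R_th/(R_th + R_L) ≤ 0.0310, so R_th ≤ R_L · ε/(1−ε) = 553 kΩ × 0.0310/0.9690 = 17.7 kΩ.
(Any R1, R2 with R2/(R1+R2) = 0.702 and R1‖R2 ≤ 17.7 kΩ will meet the spec.)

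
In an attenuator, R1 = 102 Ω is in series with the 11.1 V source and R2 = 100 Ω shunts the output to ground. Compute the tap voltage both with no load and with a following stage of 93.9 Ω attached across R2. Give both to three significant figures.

Open-circuit: V = 11.1 × 100/(102 + 100) = 5.50 V.
With the load, R2 becomes R2‖R_L = 48.43 Ω, so V = 11.1 × 48.43/150.4 = 3.57 V.

Unloaded: 5.50 V; loaded: 3.57 V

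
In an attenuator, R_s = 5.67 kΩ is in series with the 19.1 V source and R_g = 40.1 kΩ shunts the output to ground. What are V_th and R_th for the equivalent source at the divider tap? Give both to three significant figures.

V_th = 16.7 V, R_th = 4.97 kΩ

V_th is the open-circuit tap voltage: 19.1 × 40.1/(5.67 + 40.1) = 16.7 V.
With the supply zeroed, R_s and R_g appear in parallel from the tap: R_th = R_s‖R_g = (5.67 × 40.1)/45.77 = 4.97 kΩ.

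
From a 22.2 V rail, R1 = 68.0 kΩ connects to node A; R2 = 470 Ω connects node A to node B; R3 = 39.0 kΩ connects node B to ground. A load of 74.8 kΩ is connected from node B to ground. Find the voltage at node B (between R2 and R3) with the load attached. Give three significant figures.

V ≈ 6.05 V

At node B, R3 is in parallel with the load: R3‖R_L = 25630 Ω.
Below node A the resistance is R2 + (R3‖R_L) = 26100 Ω, so V_A = 22.2 × 26100/94100 = 6.158 V.
Then V_B = V_A × (R3‖R_L)/(R2 + R3‖R_L) = 6.158 × 25630/26100 = 6.05 V.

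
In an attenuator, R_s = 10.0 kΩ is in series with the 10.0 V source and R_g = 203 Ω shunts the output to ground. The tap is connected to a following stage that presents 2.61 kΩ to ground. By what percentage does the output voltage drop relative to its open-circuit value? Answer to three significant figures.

The divider's output (Thévenin) resistance is R_s‖R_g = 199.0 Ω.
Fractional drop under load = R_th/(R_th + R_L) = 199.0 / (199.0 + 2610) = 0.07083.
So the output falls by 7.08 %.

7.08 %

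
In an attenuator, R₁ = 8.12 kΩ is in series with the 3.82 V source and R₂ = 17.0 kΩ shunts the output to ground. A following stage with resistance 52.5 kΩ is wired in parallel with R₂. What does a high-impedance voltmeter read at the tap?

The load sits in parallel with R₂: R₂‖R_L = (17.0 × 52.5) / (17.0 + 52.5) = 12.84 kΩ.
V_out = 3.82 × 12.84 / (8.12 + 12.84) = 3.82 × 12.84/20.96 = 2.34 V.

V_out ≈ 2.34 V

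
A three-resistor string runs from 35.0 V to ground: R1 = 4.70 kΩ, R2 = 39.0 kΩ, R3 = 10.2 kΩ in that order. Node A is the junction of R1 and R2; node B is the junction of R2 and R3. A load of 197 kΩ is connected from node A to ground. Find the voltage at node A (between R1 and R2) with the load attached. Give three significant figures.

Below node A the series string R2+R3 = 49.20 kΩ sits in parallel with the 197 kΩ load: 39.37 kΩ.
V_A = 35.0 × 39.37/(4.70 + 39.37) = 31.3 V.

V ≈ 31.3 V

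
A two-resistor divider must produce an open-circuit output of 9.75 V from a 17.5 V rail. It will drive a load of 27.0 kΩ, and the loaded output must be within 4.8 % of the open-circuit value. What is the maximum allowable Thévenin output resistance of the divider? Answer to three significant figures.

Loading drop = R_th/(R_th + R_L) ≤ 0.0480, so R_th ≤ R_L · ε/(1−ε) = 27.0 kΩ × 0.0480/0.9520 = 1.36 kΩ.
(Any R1, R2 with R2/(R1+R2) = 0.557 and R1‖R2 ≤ 1.36 kΩ will meet the spec.)

R_th ≤ 1.36 kΩ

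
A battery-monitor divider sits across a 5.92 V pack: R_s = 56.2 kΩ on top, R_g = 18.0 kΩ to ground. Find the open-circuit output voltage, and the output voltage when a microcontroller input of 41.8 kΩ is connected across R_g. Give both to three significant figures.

Open-circuit: V = 5.92 × 18.0/(56.2 + 18.0) = 1.44 V.
With the load, R_g becomes R_g‖R_L = 12.58 kΩ, so V = 5.92 × 12.58/68.78 = 1.08 V.

Unloaded: 1.44 V; loaded: 1.08 V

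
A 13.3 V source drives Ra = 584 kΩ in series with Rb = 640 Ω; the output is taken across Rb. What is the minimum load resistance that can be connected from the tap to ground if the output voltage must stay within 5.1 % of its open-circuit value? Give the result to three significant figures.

Output resistance R_th = Ra‖Rb = (584000 × 640)/584600 = 639.3 Ω.
The fractional drop is R_th/(R_th + R_L); requiring this ≤ 0.0510 gives R_L ≥ R_th(1/0.0510 − 1) = 639.3 × 18.61 = 11.9 kΩ.

R_L(min) ≈ 11.9 kΩ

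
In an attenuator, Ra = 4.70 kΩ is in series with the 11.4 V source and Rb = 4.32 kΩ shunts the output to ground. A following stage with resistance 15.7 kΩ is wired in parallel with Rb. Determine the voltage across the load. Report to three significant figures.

The load sits in parallel with Rb: Rb‖R_L = (4.32 × 15.7) / (4.32 + 15.7) = 3.388 kΩ.
V_out = 11.4 × 3.388 / (4.70 + 3.388) = 11.4 × 3.388/8.088 = 4.78 V.

V_out ≈ 4.78 V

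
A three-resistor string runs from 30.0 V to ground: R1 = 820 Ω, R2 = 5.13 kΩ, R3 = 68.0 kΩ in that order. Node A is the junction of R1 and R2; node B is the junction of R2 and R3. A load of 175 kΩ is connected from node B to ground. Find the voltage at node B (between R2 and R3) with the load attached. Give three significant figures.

V ≈ 26.7 V

At node B, R3 is in parallel with the load: R3‖R_L = 48970 Ω.
Below node A the resistance is R2 + (R3‖R_L) = 54100 Ω, so V_A = 30.0 × 54100/54920 = 29.55 V.
Then V_B = V_A × (R3‖R_L)/(R2 + R3‖R_L) = 29.55 × 48970/54100 = 26.7 V.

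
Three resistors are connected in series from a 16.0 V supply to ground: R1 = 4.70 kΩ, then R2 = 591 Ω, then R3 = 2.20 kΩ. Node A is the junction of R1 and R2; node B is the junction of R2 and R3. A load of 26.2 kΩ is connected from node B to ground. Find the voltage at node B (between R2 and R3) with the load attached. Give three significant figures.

At node B, R3 is in parallel with the load: R3‖R_L = 2030 Ω.
Below node A the resistance is R2 + (R3‖R_L) = 2621 Ω, so V_A = 16.0 × 2621/7321 = 5.728 V.
Then V_B = V_A × (R3‖R_L)/(R2 + R3‖R_L) = 5.728 × 2030/2621 = 4.44 V.

V ≈ 4.44 V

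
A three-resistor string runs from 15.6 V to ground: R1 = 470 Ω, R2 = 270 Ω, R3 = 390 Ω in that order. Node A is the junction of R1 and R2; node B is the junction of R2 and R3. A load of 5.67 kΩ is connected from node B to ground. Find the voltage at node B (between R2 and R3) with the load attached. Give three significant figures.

V ≈ 5.15 V

At node B, R3 is in parallel with the load: R3‖R_L = 364.9 Ω.
Below node A the resistance is R2 + (R3‖R_L) = 634.9 Ω, so V_A = 15.6 × 634.9/1105 = 8.964 V.
Then V_B = V_A × (R3‖R_L)/(R2 + R3‖R_L) = 8.964 × 364.9/634.9 = 5.15 V.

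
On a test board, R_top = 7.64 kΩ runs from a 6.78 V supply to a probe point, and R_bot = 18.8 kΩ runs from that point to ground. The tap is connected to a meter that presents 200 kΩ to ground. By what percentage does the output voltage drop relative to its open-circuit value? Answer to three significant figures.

The divider's output (Thévenin) resistance is R_top‖R_bot = 5.432 kΩ.
Fractional drop under load = R_th/(R_th + R_L) = 5.432 / (5.432 + 200) = 0.02644.
So the output falls by 2.64 %.

2.64 %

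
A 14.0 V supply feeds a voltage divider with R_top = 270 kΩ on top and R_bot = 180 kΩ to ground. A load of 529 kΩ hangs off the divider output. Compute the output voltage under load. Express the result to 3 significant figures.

V_out ≈ 4.65 V

The load sits in parallel with R_bot: R_bot‖R_L = (180 × 529) / (180 + 529) = 134.3 kΩ.
V_out = 14.0 × 134.3 / (270 + 134.3) = 14.0 × 134.3/404.3 = 4.65 V.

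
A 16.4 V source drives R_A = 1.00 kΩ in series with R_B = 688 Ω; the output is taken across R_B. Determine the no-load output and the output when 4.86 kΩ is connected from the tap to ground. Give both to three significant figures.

Unloaded: 6.68 V; loaded: 6.17 V

Open-circuit: V = 16.4 × 688/(1000 + 688) = 6.68 V.
With the load, R_B becomes R_B‖R_L = 602.7 Ω, so V = 16.4 × 602.7/1603 = 6.17 V.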